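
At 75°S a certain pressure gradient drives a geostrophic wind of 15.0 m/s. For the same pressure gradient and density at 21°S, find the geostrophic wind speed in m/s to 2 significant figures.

40 m/s

With the same pressure gradient and density, V_g ∝ 1/f ∝ 1/sin φ.
V₂ = V₁ · sin φ₁ / sin φ₂ = 15.0 × sin 75° / sin 21°
V₂ = 15.0 × 0.9659/0.3584 = 40 m/s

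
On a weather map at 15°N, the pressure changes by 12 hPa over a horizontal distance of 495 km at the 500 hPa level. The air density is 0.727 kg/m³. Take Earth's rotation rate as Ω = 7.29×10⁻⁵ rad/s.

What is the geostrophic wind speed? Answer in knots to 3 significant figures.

Coriolis parameter at 15°N:
f = 2Ω sin φ = 2 × 7.29×10⁻⁵ × sin 15° = 3.77×10⁻⁵ s⁻¹
Pressure gradient: |∂P/∂n| = 1200 Pa / 495000 m = 2.42×10⁻³ Pa/m
Geostrophic balance (pressure-gradient force = Coriolis force):
V_g = (1/(fρ)) |∂P/∂n| = 2.42×10⁻³ / (3.77×10⁻⁵ × 0.727) = 88.4 m/s
Converting: 88.4 m/s × 1.944 = 172 knots

172 knots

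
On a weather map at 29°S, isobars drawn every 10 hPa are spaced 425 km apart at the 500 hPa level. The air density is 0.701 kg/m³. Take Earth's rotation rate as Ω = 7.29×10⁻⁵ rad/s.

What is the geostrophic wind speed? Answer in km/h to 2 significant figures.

170 km/h

Coriolis parameter at 29°S:
f = 2Ω sin φ = 2 × 7.29×10⁻⁵ × sin 29° = 7.07×10⁻⁵ s⁻¹
Pressure gradient: |∂P/∂n| = 1000 Pa / 425000 m = 2.35×10⁻³ Pa/m
Geostrophic balance (pressure-gradient force = Coriolis force):
V_g = (1/(fρ)) |∂P/∂n| = 2.35×10⁻³ / (7.07×10⁻⁵ × 0.701) = 47.5 m/s
Converting: 47.5 m/s × 3.6 = 170 km/h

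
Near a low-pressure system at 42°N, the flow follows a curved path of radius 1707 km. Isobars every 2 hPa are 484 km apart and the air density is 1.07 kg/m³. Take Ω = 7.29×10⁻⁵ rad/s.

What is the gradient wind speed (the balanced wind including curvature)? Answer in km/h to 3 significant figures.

13.9 km/h

Coriolis parameter at 42°N:
f = 2Ω sin φ = 2 × 7.29×10⁻⁵ × sin 42° = 9.76×10⁻⁵ s⁻¹
Pressure gradient: |∂P/∂n| = 200 Pa / 484000 m = 4.13×10⁻⁴ Pa/m
Geostrophic speed: V_g = |∂P/∂n|/(fρ) = 4.13×10⁻⁴/(9.76×10⁻⁵ × 1.07) = 3.96 m/s
Around a low, centrifugal force acts outward with Coriolis, so pressure-gradient force balances both:
(1/ρ)|∂P/∂n| = fV + V²/R  →  V² + fR·V − fR·V_g = 0
With fR = 9.76×10⁻⁵ × 1707×10³ m = 167 m/s:
V = [−fR + √((fR)² + 4 fR V_g)]/2 = [−167 + √(167² + 4×167×3.96)]/2 = 3.87 m/s
Subgeostrophic (V < V_g = 3.96 m/s), as expected around a low.
Converting: 3.87 m/s × 3.6 = 13.9 km/h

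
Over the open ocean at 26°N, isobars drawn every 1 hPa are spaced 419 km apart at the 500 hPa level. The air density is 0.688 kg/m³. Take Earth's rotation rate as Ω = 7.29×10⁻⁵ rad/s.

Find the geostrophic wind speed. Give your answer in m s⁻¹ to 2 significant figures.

Coriolis parameter at 26°N:
f = 2Ω sin φ = 2 × 7.29×10⁻⁵ × sin 26° = 6.39×10⁻⁵ s⁻¹
Pressure gradient: |∂P/∂n| = 100 Pa / 419000 m = 2.39×10⁻⁴ Pa/m
Geostrophic balance (pressure-gradient force = Coriolis force):
V_g = (1/(fρ)) |∂P/∂n| = 2.39×10⁻⁴ / (6.39×10⁻⁵ × 0.688) = 5.43 m/s

5.4 m s⁻¹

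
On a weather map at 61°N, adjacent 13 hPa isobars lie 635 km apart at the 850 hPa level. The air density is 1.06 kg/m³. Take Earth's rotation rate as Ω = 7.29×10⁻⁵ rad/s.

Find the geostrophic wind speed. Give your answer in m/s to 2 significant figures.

Coriolis parameter at 61°N:
f = 2Ω sin φ = 2 × 7.29×10⁻⁵ × sin 61° = 1.28×10⁻⁴ s⁻¹
Pressure gradient: |∂P/∂n| = 1300 Pa / 635000 m = 2.05×10⁻³ Pa/m
Geostrophic balance (pressure-gradient force = Coriolis force):
V_g = (1/(fρ)) |∂P/∂n| = 2.05×10⁻³ / (1.28×10⁻⁴ × 1.06) = 15.1 m/s

15 m/s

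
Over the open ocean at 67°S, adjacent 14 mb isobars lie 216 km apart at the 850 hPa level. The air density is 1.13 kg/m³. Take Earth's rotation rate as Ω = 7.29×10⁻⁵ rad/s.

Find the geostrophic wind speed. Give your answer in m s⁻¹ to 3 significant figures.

42.7 m s⁻¹

Coriolis parameter at 67°S:
f = 2Ω sin φ = 2 × 7.29×10⁻⁵ × sin 67° = 1.34×10⁻⁴ s⁻¹
Pressure gradient: |∂P/∂n| = 1400 Pa / 216000 m = 6.48×10⁻³ Pa/m
Geostrophic balance (pressure-gradient force = Coriolis force):
V_g = (1/(fρ)) |∂P/∂n| = 6.48×10⁻³ / (1.34×10⁻⁴ × 1.13) = 42.7 m/s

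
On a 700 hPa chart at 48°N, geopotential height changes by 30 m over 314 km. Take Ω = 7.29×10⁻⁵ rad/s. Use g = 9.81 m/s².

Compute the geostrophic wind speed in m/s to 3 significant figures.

Coriolis parameter at 48°N:
f = 2Ω sin φ = 2 × 7.29×10⁻⁵ × sin 48° = 1.08×10⁻⁴ s⁻¹
Height gradient: |∂Z/∂n| = 30 m / 314000 m = 9.55×10⁻⁵
On a pressure surface, geostrophic balance gives V_g = (g/f)|∂Z/∂n|:
V_g = 9.81 × 9.55×10⁻⁵ / 1.08×10⁻⁴ = 8.65 m/s

8.65 m/s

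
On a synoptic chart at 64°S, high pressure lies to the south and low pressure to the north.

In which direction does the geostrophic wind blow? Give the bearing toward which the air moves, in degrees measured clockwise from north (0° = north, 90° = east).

The pressure-gradient force points toward the north (bearing 000°).
Geostrophic balance: in the Southern Hemisphere the Coriolis force deflects motion to the left, so the geostrophic wind blows 90° to the left of the pressure-gradient force (low pressure on the right).
Rotating 000° by 90° counterclockwise gives 270° — the wind blows toward the west.

270°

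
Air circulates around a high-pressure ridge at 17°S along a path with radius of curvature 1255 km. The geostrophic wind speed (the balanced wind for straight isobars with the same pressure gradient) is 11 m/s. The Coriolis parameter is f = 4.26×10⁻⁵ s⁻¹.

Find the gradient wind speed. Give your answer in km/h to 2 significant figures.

56 km/h

Around a high, pressure-gradient force acts outward with centrifugal, so Coriolis balances both:
fV = (1/ρ)|∂P/∂n| + V²/R  →  V² − fR·V + fR·V_g = 0
With fR = 4.26×10⁻⁵ × 1255×10³ m = 53.5 m/s:
V = [fR − √((fR)² − 4 fR V_g)]/2 = [53.5 − √(53.5² − 4×53.5×11)]/2 = 15.5 m/s
Supergeostrophic (V > V_g = 11 m/s), as expected around a high.
Converting: 15.5 m/s × 3.6 = 56 km/h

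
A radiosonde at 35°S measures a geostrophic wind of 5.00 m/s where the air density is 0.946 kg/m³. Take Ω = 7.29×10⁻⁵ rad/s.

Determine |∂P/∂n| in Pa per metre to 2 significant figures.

4.0×10⁻⁴ Pa/m

Coriolis parameter at 35°S:
f = 2Ω sin φ = 2 × 7.29×10⁻⁵ × sin 35° = 8.36×10⁻⁵ s⁻¹
Geostrophic balance rearranged: |∂P/∂n| = f ρ V_g
|∂P/∂n| = 8.36×10⁻⁵ × 0.946 × 5.00 = 3.96×10⁻⁴ Pa/m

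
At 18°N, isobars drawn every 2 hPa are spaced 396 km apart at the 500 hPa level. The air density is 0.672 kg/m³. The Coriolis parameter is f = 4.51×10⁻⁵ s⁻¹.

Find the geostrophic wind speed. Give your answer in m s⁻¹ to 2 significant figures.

Pressure gradient: |∂P/∂n| = 200 Pa / 396000 m = 5.05×10⁻⁴ Pa/m
Geostrophic balance (pressure-gradient force = Coriolis force):
V_g = (1/(fρ)) |∂P/∂n| = 5.05×10⁻⁴ / (4.51×10⁻⁵ × 0.672) = 16.7 m/s

17 m s⁻¹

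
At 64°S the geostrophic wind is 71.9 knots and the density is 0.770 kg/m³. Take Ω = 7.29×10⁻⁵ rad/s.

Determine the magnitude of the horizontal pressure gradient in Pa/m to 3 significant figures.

3.73×10⁻³ Pa/m

Coriolis parameter at 64°S:
f = 2Ω sin φ = 2 × 7.29×10⁻⁵ × sin 64° = 1.31×10⁻⁴ s⁻¹
Wind speed in SI: 71.9 knots = 37.0 m/s
Geostrophic balance rearranged: |∂P/∂n| = f ρ V_g
|∂P/∂n| = 1.31×10⁻⁴ × 0.770 × 37.0 = 3.73×10⁻³ Pa/m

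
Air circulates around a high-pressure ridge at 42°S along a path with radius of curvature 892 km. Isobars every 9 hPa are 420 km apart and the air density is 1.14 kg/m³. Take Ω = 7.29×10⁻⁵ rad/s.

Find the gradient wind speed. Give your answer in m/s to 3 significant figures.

28.8 m/s

Coriolis parameter at 42°S:
f = 2Ω sin φ = 2 × 7.29×10⁻⁵ × sin 42° = 9.76×10⁻⁵ s⁻¹
Pressure gradient: |∂P/∂n| = 900 Pa / 420000 m = 2.14×10⁻³ Pa/m
Geostrophic speed: V_g = |∂P/∂n|/(fρ) = 2.14×10⁻³/(9.76×10⁻⁵ × 1.14) = 19.3 m/s
Around a high, pressure-gradient force acts outward with centrifugal, so Coriolis balances both:
fV = (1/ρ)|∂P/∂n| + V²/R  →  V² − fR·V + fR·V_g = 0
With fR = 9.76×10⁻⁵ × 892×10³ m = 87.0 m/s:
V = [fR − √((fR)² − 4 fR V_g)]/2 = [87.0 − √(87.0² − 4×87.0×19.3)]/2 = 28.8 m/s
Supergeostrophic (V > V_g = 19.3 m/s), as expected around a high.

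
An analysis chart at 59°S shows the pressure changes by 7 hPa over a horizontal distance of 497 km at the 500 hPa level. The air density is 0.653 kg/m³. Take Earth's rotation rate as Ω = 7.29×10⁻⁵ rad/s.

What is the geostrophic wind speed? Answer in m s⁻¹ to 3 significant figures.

Coriolis parameter at 59°S:
f = 2Ω sin φ = 2 × 7.29×10⁻⁵ × sin 59° = 1.25×10⁻⁴ s⁻¹
Pressure gradient: |∂P/∂n| = 700 Pa / 497000 m = 1.41×10⁻³ Pa/m
Geostrophic balance (pressure-gradient force = Coriolis force):
V_g = (1/(fρ)) |∂P/∂n| = 1.41×10⁻³ / (1.25×10⁻⁴ × 0.653) = 17.3 m/s

17.3 m s⁻¹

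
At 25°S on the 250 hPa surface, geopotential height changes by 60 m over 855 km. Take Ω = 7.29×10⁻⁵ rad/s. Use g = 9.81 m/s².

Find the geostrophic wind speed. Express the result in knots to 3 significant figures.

Coriolis parameter at 25°S:
f = 2Ω sin φ = 2 × 7.29×10⁻⁵ × sin 25° = 6.16×10⁻⁵ s⁻¹
Height gradient: |∂Z/∂n| = 60 m / 855000 m = 7.02×10⁻⁵
On a pressure surface, geostrophic balance gives V_g = (g/f)|∂Z/∂n|:
V_g = 9.81 × 7.02×10⁻⁵ / 6.16×10⁻⁵ = 11.2 m/s
Converting: 11.2 m/s × 1.944 = 21.7 knots

21.7 knots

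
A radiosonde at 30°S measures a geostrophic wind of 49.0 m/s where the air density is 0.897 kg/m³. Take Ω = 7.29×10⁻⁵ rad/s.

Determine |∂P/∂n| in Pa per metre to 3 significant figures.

3.20×10⁻³ Pa/m

Coriolis parameter at 30°S:
f = 2Ω sin φ = 2 × 7.29×10⁻⁵ × sin 30° = 7.29×10⁻⁵ s⁻¹
Geostrophic balance rearranged: |∂P/∂n| = f ρ V_g
|∂P/∂n| = 7.29×10⁻⁵ × 0.897 × 49.0 = 3.20×10⁻³ Pa/m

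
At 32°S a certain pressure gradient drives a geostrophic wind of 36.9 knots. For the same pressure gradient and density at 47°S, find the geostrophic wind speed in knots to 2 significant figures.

With the same pressure gradient and density, V_g ∝ 1/f ∝ 1/sin φ.
V₂ = V₁ · sin φ₁ / sin φ₂ = 36.9 × sin 32° / sin 47°
V₂ = 36.9 × 0.5299/0.7314 = 27 knots

27 knots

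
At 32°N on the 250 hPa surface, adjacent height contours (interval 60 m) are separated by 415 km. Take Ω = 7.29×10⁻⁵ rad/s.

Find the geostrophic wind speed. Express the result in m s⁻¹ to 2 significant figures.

Coriolis parameter at 32°N:
f = 2Ω sin φ = 2 × 7.29×10⁻⁵ × sin 32° = 7.73×10⁻⁵ s⁻¹
Height gradient: |∂Z/∂n| = 60 m / 415000 m = 1.45×10⁻⁴
On a pressure surface, geostrophic balance gives V_g = (g/f)|∂Z/∂n|:
V_g = 9.81 × 1.45×10⁻⁴ / 7.73×10⁻⁵ = 18.4 m/s

18 m s⁻¹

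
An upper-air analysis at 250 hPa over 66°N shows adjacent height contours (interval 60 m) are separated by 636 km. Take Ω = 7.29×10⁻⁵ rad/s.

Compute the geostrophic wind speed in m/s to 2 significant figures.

Coriolis parameter at 66°N:
f = 2Ω sin φ = 2 × 7.29×10⁻⁵ × sin 66° = 1.33×10⁻⁴ s⁻¹
Height gradient: |∂Z/∂n| = 60 m / 636000 m = 9.43×10⁻⁵
On a pressure surface, geostrophic balance gives V_g = (g/f)|∂Z/∂n|:
V_g = 9.81 × 9.43×10⁻⁵ / 1.33×10⁻⁴ = 6.95 m/s

6.9 m/s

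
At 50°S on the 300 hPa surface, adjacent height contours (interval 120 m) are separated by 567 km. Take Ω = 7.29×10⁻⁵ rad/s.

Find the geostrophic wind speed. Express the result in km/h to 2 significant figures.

Coriolis parameter at 50°S:
f = 2Ω sin φ = 2 × 7.29×10⁻⁵ × sin 50° = 1.12×10⁻⁴ s⁻¹
Height gradient: |∂Z/∂n| = 120 m / 567000 m = 2.12×10⁻⁴
On a pressure surface, geostrophic balance gives V_g = (g/f)|∂Z/∂n|:
V_g = 9.81 × 2.12×10⁻⁴ / 1.12×10⁻⁴ = 18.6 m/s
Converting: 18.6 m/s × 3.6 = 67 km/h

67 km/h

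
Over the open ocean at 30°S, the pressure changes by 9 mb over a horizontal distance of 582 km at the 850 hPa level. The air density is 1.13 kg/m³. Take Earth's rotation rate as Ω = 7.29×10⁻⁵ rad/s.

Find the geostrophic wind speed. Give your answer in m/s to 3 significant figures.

Coriolis parameter at 30°S:
f = 2Ω sin φ = 2 × 7.29×10⁻⁵ × sin 30° = 7.29×10⁻⁵ s⁻¹
Pressure gradient: |∂P/∂n| = 900 Pa / 582000 m = 1.55×10⁻³ Pa/m
Geostrophic balance (pressure-gradient force = Coriolis force):
V_g = (1/(fρ)) |∂P/∂n| = 1.55×10⁻³ / (7.29×10⁻⁵ × 1.13) = 18.8 m/s

18.8 m/s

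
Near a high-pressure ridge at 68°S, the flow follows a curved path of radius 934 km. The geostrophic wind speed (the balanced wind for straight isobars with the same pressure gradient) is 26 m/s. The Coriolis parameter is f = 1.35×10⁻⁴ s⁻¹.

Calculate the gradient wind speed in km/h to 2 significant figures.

130 km/h

Around a high, pressure-gradient force acts outward with centrifugal, so Coriolis balances both:
fV = (1/ρ)|∂P/∂n| + V²/R  →  V² − fR·V + fR·V_g = 0
With fR = 1.35×10⁻⁴ × 934×10³ m = 126 m/s:
V = [fR − √((fR)² − 4 fR V_g)]/2 = [126 − √(126² − 4×126×26)]/2 = 36.7 m/s
Supergeostrophic (V > V_g = 26 m/s), as expected around a high.
Converting: 36.7 m/s × 3.6 = 130 km/h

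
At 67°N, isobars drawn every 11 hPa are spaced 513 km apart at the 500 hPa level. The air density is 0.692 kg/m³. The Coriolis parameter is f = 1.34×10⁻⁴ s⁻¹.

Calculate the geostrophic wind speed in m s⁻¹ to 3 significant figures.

Pressure gradient: |∂P/∂n| = 1100 Pa / 513000 m = 2.14×10⁻³ Pa/m
Geostrophic balance (pressure-gradient force = Coriolis force):
V_g = (1/(fρ)) |∂P/∂n| = 2.14×10⁻³ / (1.34×10⁻⁴ × 0.692) = 23.1 m/s

23.1 m s⁻¹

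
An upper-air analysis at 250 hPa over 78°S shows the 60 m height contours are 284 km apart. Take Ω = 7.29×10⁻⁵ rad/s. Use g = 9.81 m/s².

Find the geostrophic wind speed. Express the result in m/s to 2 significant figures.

Coriolis parameter at 78°S:
f = 2Ω sin φ = 2 × 7.29×10⁻⁵ × sin 78° = 1.43×10⁻⁴ s⁻¹
Height gradient: |∂Z/∂n| = 60 m / 284000 m = 2.11×10⁻⁴
On a pressure surface, geostrophic balance gives V_g = (g/f)|∂Z/∂n|:
V_g = 9.81 × 2.11×10⁻⁴ / 1.43×10⁻⁴ = 14.5 m/s

15 m/s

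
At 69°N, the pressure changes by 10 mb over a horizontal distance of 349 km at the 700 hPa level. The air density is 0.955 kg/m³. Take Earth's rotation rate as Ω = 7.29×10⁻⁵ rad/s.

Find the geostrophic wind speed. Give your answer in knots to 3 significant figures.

Coriolis parameter at 69°N:
f = 2Ω sin φ = 2 × 7.29×10⁻⁵ × sin 69° = 1.36×10⁻⁴ s⁻¹
Pressure gradient: |∂P/∂n| = 1000 Pa / 349000 m = 2.87×10⁻³ Pa/m
Geostrophic balance (pressure-gradient force = Coriolis force):
V_g = (1/(fρ)) |∂P/∂n| = 2.87×10⁻³ / (1.36×10⁻⁴ × 0.955) = 22.0 m/s
Converting: 22.0 m/s × 1.944 = 42.8 knots

42.8 knots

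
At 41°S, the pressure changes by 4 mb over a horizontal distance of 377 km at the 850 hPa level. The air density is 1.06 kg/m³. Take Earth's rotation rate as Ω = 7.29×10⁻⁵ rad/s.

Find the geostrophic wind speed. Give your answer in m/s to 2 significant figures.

Coriolis parameter at 41°S:
f = 2Ω sin φ = 2 × 7.29×10⁻⁵ × sin 41° = 9.57×10⁻⁵ s⁻¹
Pressure gradient: |∂P/∂n| = 400 Pa / 377000 m = 1.06×10⁻³ Pa/m
Geostrophic balance (pressure-gradient force = Coriolis force):
V_g = (1/(fρ)) |∂P/∂n| = 1.06×10⁻³ / (9.57×10⁻⁵ × 1.06) = 10.5 m/s

10 m/s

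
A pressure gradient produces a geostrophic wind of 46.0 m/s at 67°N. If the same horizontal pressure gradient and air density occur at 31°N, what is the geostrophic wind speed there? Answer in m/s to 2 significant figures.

82 m/s

With the same pressure gradient and density, V_g ∝ 1/f ∝ 1/sin φ.
V₂ = V₁ · sin φ₁ / sin φ₂ = 46.0 × sin 67° / sin 31°
V₂ = 46.0 × 0.9205/0.5150 = 82 m/s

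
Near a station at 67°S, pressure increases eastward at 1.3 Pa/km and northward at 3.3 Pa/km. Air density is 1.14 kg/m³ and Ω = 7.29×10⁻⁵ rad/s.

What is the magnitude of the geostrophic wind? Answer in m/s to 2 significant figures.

Coriolis parameter at 67°S:
f = 2Ω sin φ = 2 × 7.29×10⁻⁵ × sin 67° = 1.34×10⁻⁴ s⁻¹
In the Southern Hemisphere f is negative: f = −1.34×10⁻⁴ s⁻¹.
Component geostrophic relations (x east, y north):
u_g = −(1/(fρ)) ∂P/∂y,  v_g = (1/(fρ)) ∂P/∂x
u_g = −(3.3×10⁻³)/(−1.34×10⁻⁴ × 1.14) = 21.6 m/s;  v_g = (1.3×10⁻³)/(−1.34×10⁻⁴ × 1.14) = −8.50 m/s
|V_g| = √(u_g² + v_g²) = 23.2 m/s

23 m/s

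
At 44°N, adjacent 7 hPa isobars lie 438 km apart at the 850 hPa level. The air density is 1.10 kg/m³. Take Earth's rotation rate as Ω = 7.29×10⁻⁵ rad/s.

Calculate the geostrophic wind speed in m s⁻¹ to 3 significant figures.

14.3 m s⁻¹

Coriolis parameter at 44°N:
f = 2Ω sin φ = 2 × 7.29×10⁻⁵ × sin 44° = 1.01×10⁻⁴ s⁻¹
Pressure gradient: |∂P/∂n| = 700 Pa / 438000 m = 1.60×10⁻³ Pa/m
Geostrophic balance (pressure-gradient force = Coriolis force):
V_g = (1/(fρ)) |∂P/∂n| = 1.60×10⁻³ / (1.01×10⁻⁴ × 1.10) = 14.3 m/s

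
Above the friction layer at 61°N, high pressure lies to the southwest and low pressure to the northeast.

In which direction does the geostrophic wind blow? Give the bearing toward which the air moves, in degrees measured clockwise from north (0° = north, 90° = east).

135°

The pressure-gradient force points toward the northeast (bearing 045°).
Geostrophic balance: in the Northern Hemisphere the Coriolis force deflects motion to the right, so the geostrophic wind blows 90° to the right of the pressure-gradient force (low pressure on the left).
Rotating 045° by 90° clockwise gives 135° — the wind blows toward the southeast.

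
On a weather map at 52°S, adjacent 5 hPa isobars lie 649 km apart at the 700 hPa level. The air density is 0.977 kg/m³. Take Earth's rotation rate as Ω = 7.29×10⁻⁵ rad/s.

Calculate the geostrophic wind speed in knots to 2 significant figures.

Coriolis parameter at 52°S:
f = 2Ω sin φ = 2 × 7.29×10⁻⁵ × sin 52° = 1.15×10⁻⁴ s⁻¹
Pressure gradient: |∂P/∂n| = 500 Pa / 649000 m = 7.70×10⁻⁴ Pa/m
Geostrophic balance (pressure-gradient force = Coriolis force):
V_g = (1/(fρ)) |∂P/∂n| = 7.70×10⁻⁴ / (1.15×10⁻⁴ × 0.977) = 6.86 m/s
Converting: 6.86 m/s × 1.944 = 13 knots

13 knots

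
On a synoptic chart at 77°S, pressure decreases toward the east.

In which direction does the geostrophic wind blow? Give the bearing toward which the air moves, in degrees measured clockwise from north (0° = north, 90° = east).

The pressure-gradient force points toward the east (bearing 090°).
Geostrophic balance: in the Southern Hemisphere the Coriolis force deflects motion to the left, so the geostrophic wind blows 90° to the left of the pressure-gradient force (low pressure on the right).
Rotating 090° by 90° counterclockwise gives 000° — the wind blows toward the north.

000°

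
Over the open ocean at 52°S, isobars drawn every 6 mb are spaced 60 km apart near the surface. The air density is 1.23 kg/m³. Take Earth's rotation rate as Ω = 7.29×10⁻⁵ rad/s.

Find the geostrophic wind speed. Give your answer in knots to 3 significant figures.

138 knots

Coriolis parameter at 52°S:
f = 2Ω sin φ = 2 × 7.29×10⁻⁵ × sin 52° = 1.15×10⁻⁴ s⁻¹
Pressure gradient: |∂P/∂n| = 600 Pa / 60000 m = 1.00×10⁻² Pa/m
Geostrophic balance (pressure-gradient force = Coriolis force):
V_g = (1/(fρ)) |∂P/∂n| = 1.00×10⁻² / (1.15×10⁻⁴ × 1.23) = 70.8 m/s
Converting: 70.8 m/s × 1.944 = 138 knots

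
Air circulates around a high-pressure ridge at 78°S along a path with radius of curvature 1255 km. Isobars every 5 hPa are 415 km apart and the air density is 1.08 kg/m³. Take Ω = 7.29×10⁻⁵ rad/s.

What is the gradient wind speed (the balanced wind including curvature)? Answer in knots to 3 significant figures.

15.9 knots

Coriolis parameter at 78°S:
f = 2Ω sin φ = 2 × 7.29×10⁻⁵ × sin 78° = 1.43×10⁻⁴ s⁻¹
Pressure gradient: |∂P/∂n| = 500 Pa / 415000 m = 1.20×10⁻³ Pa/m
Geostrophic speed: V_g = |∂P/∂n|/(fρ) = 1.20×10⁻³/(1.43×10⁻⁴ × 1.08) = 7.82 m/s
Around a high, pressure-gradient force acts outward with centrifugal, so Coriolis balances both:
fV = (1/ρ)|∂P/∂n| + V²/R  →  V² − fR·V + fR·V_g = 0
With fR = 1.43×10⁻⁴ × 1255×10³ m = 179 m/s:
V = [fR − √((fR)² − 4 fR V_g)]/2 = [179 − √(179² − 4×179×7.82)]/2 = 8.2 m/s
Supergeostrophic (V > V_g = 7.82 m/s), as expected around a high.
Converting: 8.2 m/s × 1.944 = 15.9 knots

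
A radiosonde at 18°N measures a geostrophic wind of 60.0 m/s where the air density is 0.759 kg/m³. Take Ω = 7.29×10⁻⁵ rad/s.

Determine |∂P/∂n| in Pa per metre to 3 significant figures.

2.05×10⁻³ Pa/m

Coriolis parameter at 18°N:
f = 2Ω sin φ = 2 × 7.29×10⁻⁵ × sin 18° = 4.51×10⁻⁵ s⁻¹
Geostrophic balance rearranged: |∂P/∂n| = f ρ V_g
|∂P/∂n| = 4.51×10⁻⁵ × 0.759 × 60.0 = 2.05×10⁻³ Pa/m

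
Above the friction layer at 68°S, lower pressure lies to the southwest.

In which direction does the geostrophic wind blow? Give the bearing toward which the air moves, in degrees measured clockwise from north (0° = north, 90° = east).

The pressure-gradient force points toward the southwest (bearing 225°).
Geostrophic balance: in the Southern Hemisphere the Coriolis force deflects motion to the left, so the geostrophic wind blows 90° to the left of the pressure-gradient force (low pressure on the right).
Rotating 225° by 90° counterclockwise gives 135° — the wind blows toward the southeast.

135°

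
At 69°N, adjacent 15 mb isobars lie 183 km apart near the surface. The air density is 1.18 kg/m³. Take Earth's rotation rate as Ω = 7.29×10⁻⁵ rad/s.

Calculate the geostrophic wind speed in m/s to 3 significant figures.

51.0 m/s

Coriolis parameter at 69°N:
f = 2Ω sin φ = 2 × 7.29×10⁻⁵ × sin 69° = 1.36×10⁻⁴ s⁻¹
Pressure gradient: |∂P/∂n| = 1500 Pa / 183000 m = 8.20×10⁻³ Pa/m
Geostrophic balance (pressure-gradient force = Coriolis force):
V_g = (1/(fρ)) |∂P/∂n| = 8.20×10⁻³ / (1.36×10⁻⁴ × 1.18) = 51.0 m/s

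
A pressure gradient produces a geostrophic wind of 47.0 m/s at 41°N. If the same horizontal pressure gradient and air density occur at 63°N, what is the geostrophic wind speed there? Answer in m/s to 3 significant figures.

With the same pressure gradient and density, V_g ∝ 1/f ∝ 1/sin φ.
V₂ = V₁ · sin φ₁ / sin φ₂ = 47.0 × sin 41° / sin 63°
V₂ = 47.0 × 0.6561/0.8910 = 34.6 m/s

34.6 m/s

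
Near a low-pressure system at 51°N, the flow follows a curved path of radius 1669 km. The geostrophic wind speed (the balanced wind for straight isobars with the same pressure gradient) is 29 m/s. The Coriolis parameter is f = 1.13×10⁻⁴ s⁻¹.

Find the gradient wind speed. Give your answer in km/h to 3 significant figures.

91.9 km/h

Around a low, centrifugal force acts outward with Coriolis, so pressure-gradient force balances both:
(1/ρ)|∂P/∂n| = fV + V²/R  →  V² + fR·V − fR·V_g = 0
With fR = 1.13×10⁻⁴ × 1669×10³ m = 189 m/s:
V = [−fR + √((fR)² + 4 fR V_g)]/2 = [−189 + √(189² + 4×189×29)]/2 = 25.5 m/s
Subgeostrophic (V < V_g = 29 m/s), as expected around a low.
Converting: 25.5 m/s × 3.6 = 91.9 km/h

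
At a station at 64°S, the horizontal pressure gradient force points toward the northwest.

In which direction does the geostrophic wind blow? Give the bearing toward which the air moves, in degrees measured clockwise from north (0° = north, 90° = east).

225°

The pressure-gradient force points toward the northwest (bearing 315°).
Geostrophic balance: in the Southern Hemisphere the Coriolis force deflects motion to the left, so the geostrophic wind blows 90° to the left of the pressure-gradient force (low pressure on the right).
Rotating 315° by 90° counterclockwise gives 225° — the wind blows toward the southwest.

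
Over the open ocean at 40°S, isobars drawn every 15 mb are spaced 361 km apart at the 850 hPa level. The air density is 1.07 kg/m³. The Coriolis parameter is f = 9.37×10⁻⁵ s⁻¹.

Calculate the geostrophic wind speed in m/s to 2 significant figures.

41 m/s

Pressure gradient: |∂P/∂n| = 1500 Pa / 361000 m = 4.16×10⁻³ Pa/m
Geostrophic balance (pressure-gradient force = Coriolis force):
V_g = (1/(fρ)) |∂P/∂n| = 4.16×10⁻³ / (9.37×10⁻⁵ × 1.07) = 41.4 m/s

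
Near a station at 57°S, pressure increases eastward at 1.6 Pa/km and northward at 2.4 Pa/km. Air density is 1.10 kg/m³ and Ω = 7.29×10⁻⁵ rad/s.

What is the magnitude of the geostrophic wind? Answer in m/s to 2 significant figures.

21 m/s

Coriolis parameter at 57°S:
f = 2Ω sin φ = 2 × 7.29×10⁻⁵ × sin 57° = 1.22×10⁻⁴ s⁻¹
In the Southern Hemisphere f is negative: f = −1.22×10⁻⁴ s⁻¹.
Component geostrophic relations (x east, y north):
u_g = −(1/(fρ)) ∂P/∂y,  v_g = (1/(fρ)) ∂P/∂x
u_g = −(2.4×10⁻³)/(−1.22×10⁻⁴ × 1.10) = 17.8 m/s;  v_g = (1.6×10⁻³)/(−1.22×10⁻⁴ × 1.10) = −11.9 m/s
|V_g| = √(u_g² + v_g²) = 21.4 m/s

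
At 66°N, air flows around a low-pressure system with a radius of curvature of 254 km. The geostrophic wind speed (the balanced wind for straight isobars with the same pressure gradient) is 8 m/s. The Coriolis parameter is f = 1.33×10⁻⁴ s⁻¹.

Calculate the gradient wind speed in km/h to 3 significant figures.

Around a low, centrifugal force acts outward with Coriolis, so pressure-gradient force balances both:
(1/ρ)|∂P/∂n| = fV + V²/R  →  V² + fR·V − fR·V_g = 0
With fR = 1.33×10⁻⁴ × 254×10³ m = 33.8 m/s:
V = [−fR + √((fR)² + 4 fR V_g)]/2 = [−33.8 + √(33.8² + 4×33.8×8)]/2 = 6.68 m/s
Subgeostrophic (V < V_g = 8 m/s), as expected around a low.
Converting: 6.68 m/s × 3.6 = 24.0 km/h

24.0 km/h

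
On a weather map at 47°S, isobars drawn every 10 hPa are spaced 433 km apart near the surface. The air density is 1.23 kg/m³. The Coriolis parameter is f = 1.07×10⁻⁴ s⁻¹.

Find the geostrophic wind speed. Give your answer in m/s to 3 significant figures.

Pressure gradient: |∂P/∂n| = 1000 Pa / 433000 m = 2.31×10⁻³ Pa/m
Geostrophic balance (pressure-gradient force = Coriolis force):
V_g = (1/(fρ)) |∂P/∂n| = 2.31×10⁻³ / (1.07×10⁻⁴ × 1.23) = 17.5 m/s

17.5 m/s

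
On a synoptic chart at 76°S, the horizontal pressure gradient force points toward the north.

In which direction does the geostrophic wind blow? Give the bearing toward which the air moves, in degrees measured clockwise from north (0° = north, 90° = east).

The pressure-gradient force points toward the north (bearing 000°).
Geostrophic balance: in the Southern Hemisphere the Coriolis force deflects motion to the left, so the geostrophic wind blows 90° to the left of the pressure-gradient force (low pressure on the right).
Rotating 000° by 90° counterclockwise gives 270° — the wind blows toward the west.

270°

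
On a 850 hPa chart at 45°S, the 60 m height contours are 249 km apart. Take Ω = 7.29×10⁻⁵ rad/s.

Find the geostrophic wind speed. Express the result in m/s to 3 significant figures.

Coriolis parameter at 45°S:
f = 2Ω sin φ = 2 × 7.29×10⁻⁵ × sin 45° = 1.03×10⁻⁴ s⁻¹
Height gradient: |∂Z/∂n| = 60 m / 249000 m = 2.41×10⁻⁴
On a pressure surface, geostrophic balance gives V_g = (g/f)|∂Z/∂n|:
V_g = 9.81 × 2.41×10⁻⁴ / 1.03×10⁻⁴ = 22.9 m/s

22.9 m/s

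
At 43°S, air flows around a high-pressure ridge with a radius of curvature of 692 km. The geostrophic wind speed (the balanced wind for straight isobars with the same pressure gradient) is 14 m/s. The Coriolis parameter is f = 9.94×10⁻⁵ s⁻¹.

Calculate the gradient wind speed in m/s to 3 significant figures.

Around a high, pressure-gradient force acts outward with centrifugal, so Coriolis balances both:
fV = (1/ρ)|∂P/∂n| + V²/R  →  V² − fR·V + fR·V_g = 0
With fR = 9.94×10⁻⁵ × 692×10³ m = 68.8 m/s:
V = [fR − √((fR)² − 4 fR V_g)]/2 = [68.8 − √(68.8² − 4×68.8×14)]/2 = 19.6 m/s
Supergeostrophic (V > V_g = 14 m/s), as expected around a high.

19.6 m/s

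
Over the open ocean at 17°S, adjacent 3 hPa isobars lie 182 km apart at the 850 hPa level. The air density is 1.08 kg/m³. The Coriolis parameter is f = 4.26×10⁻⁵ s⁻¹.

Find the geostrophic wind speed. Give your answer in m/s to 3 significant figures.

Pressure gradient: |∂P/∂n| = 300 Pa / 182000 m = 1.65×10⁻³ Pa/m
Geostrophic balance (pressure-gradient force = Coriolis force):
V_g = (1/(fρ)) |∂P/∂n| = 1.65×10⁻³ / (4.26×10⁻⁵ × 1.08) = 35.8 m/s

35.8 m/s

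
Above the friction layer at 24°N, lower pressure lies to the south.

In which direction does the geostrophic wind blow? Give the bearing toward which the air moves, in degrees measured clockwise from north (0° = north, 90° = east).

270°

The pressure-gradient force points toward the south (bearing 180°).
Geostrophic balance: in the Northern Hemisphere the Coriolis force deflects motion to the right, so the geostrophic wind blows 90° to the right of the pressure-gradient force (low pressure on the left).
Rotating 180° by 90° clockwise gives 270° — the wind blows toward the west.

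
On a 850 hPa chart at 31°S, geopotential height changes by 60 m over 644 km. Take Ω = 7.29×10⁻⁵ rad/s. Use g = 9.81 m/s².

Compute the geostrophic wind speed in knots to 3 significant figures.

23.7 knots

Coriolis parameter at 31°S:
f = 2Ω sin φ = 2 × 7.29×10⁻⁵ × sin 31° = 7.51×10⁻⁵ s⁻¹
Height gradient: |∂Z/∂n| = 60 m / 644000 m = 9.32×10⁻⁵
On a pressure surface, geostrophic balance gives V_g = (g/f)|∂Z/∂n|:
V_g = 9.81 × 9.32×10⁻⁵ / 7.51×10⁻⁵ = 12.2 m/s
Converting: 12.2 m/s × 1.944 = 23.7 knots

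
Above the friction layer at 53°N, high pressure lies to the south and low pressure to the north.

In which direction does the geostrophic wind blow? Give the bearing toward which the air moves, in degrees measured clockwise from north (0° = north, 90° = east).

090°

The pressure-gradient force points toward the north (bearing 000°).
Geostrophic balance: in the Northern Hemisphere the Coriolis force deflects motion to the right, so the geostrophic wind blows 90° to the right of the pressure-gradient force (low pressure on the left).
Rotating 000° by 90° clockwise gives 090° — the wind blows toward the east.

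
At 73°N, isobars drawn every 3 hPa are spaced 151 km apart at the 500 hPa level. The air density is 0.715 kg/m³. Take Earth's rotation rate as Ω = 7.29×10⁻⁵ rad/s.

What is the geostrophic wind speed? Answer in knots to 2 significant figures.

39 knots

Coriolis parameter at 73°N:
f = 2Ω sin φ = 2 × 7.29×10⁻⁵ × sin 73° = 1.39×10⁻⁴ s⁻¹
Pressure gradient: |∂P/∂n| = 300 Pa / 151000 m = 1.99×10⁻³ Pa/m
Geostrophic balance (pressure-gradient force = Coriolis force):
V_g = (1/(fρ)) |∂P/∂n| = 1.99×10⁻³ / (1.39×10⁻⁴ × 0.715) = 19.9 m/s
Converting: 19.9 m/s × 1.944 = 39 knots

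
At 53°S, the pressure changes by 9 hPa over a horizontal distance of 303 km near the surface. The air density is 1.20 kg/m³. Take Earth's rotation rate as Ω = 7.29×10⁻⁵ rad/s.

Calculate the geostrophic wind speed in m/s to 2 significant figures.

Coriolis parameter at 53°S:
f = 2Ω sin φ = 2 × 7.29×10⁻⁵ × sin 53° = 1.16×10⁻⁴ s⁻¹
Pressure gradient: |∂P/∂n| = 900 Pa / 303000 m = 2.97×10⁻³ Pa/m
Geostrophic balance (pressure-gradient force = Coriolis force):
V_g = (1/(fρ)) |∂P/∂n| = 2.97×10⁻³ / (1.16×10⁻⁴ × 1.20) = 21.3 m/s

21 m/s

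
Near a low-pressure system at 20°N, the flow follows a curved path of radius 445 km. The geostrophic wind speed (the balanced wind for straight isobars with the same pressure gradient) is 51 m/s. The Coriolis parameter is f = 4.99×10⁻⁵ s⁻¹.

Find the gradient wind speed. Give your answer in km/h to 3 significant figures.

Around a low, centrifugal force acts outward with Coriolis, so pressure-gradient force balances both:
(1/ρ)|∂P/∂n| = fV + V²/R  →  V² + fR·V − fR·V_g = 0
With fR = 4.99×10⁻⁵ × 445×10³ m = 22.2 m/s:
V = [−fR + √((fR)² + 4 fR V_g)]/2 = [−22.2 + √(22.2² + 4×22.2×51)]/2 = 24.3 m/s
Subgeostrophic (V < V_g = 51 m/s), as expected around a low.
Converting: 24.3 m/s × 3.6 = 87.6 km/h

87.6 km/h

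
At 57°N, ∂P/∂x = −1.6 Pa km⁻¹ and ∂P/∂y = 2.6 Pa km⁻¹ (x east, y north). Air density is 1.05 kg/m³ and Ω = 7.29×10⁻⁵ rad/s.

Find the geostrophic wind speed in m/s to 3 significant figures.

23.8 m/s

Coriolis parameter at 57°N:
f = 2Ω sin φ = 2 × 7.29×10⁻⁵ × sin 57° = 1.22×10⁻⁴ s⁻¹
Component geostrophic relations (x east, y north):
u_g = −(1/(fρ)) ∂P/∂y,  v_g = (1/(fρ)) ∂P/∂x
u_g = −(2.6×10⁻³)/(1.22×10⁻⁴ × 1.05) = −20.3 m/s;  v_g = (−1.6×10⁻³)/(1.22×10⁻⁴ × 1.05) = −12.5 m/s
|V_g| = √(u_g² + v_g²) = 23.8 m/s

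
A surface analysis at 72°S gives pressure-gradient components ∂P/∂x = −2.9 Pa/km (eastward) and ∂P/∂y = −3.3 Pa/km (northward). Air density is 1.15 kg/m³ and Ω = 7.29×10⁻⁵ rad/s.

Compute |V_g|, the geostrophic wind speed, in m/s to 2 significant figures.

28 m/s

Coriolis parameter at 72°S:
f = 2Ω sin φ = 2 × 7.29×10⁻⁵ × sin 72° = 1.39×10⁻⁴ s⁻¹
In the Southern Hemisphere f is negative: f = −1.39×10⁻⁴ s⁻¹.
Component geostrophic relations (x east, y north):
u_g = −(1/(fρ)) ∂P/∂y,  v_g = (1/(fρ)) ∂P/∂x
u_g = −(−3.3×10⁻³)/(−1.39×10⁻⁴ × 1.15) = −20.7 m/s;  v_g = (−2.9×10⁻³)/(−1.39×10⁻⁴ × 1.15) = 18.2 m/s
|V_g| = √(u_g² + v_g²) = 27.5 m/s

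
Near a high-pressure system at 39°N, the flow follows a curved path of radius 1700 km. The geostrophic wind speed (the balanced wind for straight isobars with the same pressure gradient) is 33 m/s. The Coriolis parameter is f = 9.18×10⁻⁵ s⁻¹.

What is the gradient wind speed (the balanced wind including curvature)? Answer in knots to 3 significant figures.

Around a high, pressure-gradient force acts outward with centrifugal, so Coriolis balances both:
fV = (1/ρ)|∂P/∂n| + V²/R  →  V² − fR·V + fR·V_g = 0
With fR = 9.18×10⁻⁵ × 1700×10³ m = 156 m/s:
V = [fR − √((fR)² − 4 fR V_g)]/2 = [156 − √(156² − 4×156×33)]/2 = 47.4 m/s
Supergeostrophic (V > V_g = 33 m/s), as expected around a high.
Converting: 47.4 m/s × 1.944 = 92.1 knots

92.1 knots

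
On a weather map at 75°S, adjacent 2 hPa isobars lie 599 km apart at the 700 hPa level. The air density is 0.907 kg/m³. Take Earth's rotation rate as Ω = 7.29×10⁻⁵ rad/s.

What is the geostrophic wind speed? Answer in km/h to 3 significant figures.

9.41 km/h

Coriolis parameter at 75°S:
f = 2Ω sin φ = 2 × 7.29×10⁻⁵ × sin 75° = 1.41×10⁻⁴ s⁻¹
Pressure gradient: |∂P/∂n| = 200 Pa / 599000 m = 3.34×10⁻⁴ Pa/m
Geostrophic balance (pressure-gradient force = Coriolis force):
V_g = (1/(fρ)) |∂P/∂n| = 3.34×10⁻⁴ / (1.41×10⁻⁴ × 0.907) = 2.61 m/s
Converting: 2.61 m/s × 3.6 = 9.41 km/h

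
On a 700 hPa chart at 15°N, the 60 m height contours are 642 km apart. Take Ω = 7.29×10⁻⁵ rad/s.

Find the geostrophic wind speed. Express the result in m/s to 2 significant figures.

Coriolis parameter at 15°N:
f = 2Ω sin φ = 2 × 7.29×10⁻⁵ × sin 15° = 3.77×10⁻⁵ s⁻¹
Height gradient: |∂Z/∂n| = 60 m / 642000 m = 9.35×10⁻⁵
On a pressure surface, geostrophic balance gives V_g = (g/f)|∂Z/∂n|:
V_g = 9.81 × 9.35×10⁻⁵ / 3.77×10⁻⁵ = 24.3 m/s

24 m/s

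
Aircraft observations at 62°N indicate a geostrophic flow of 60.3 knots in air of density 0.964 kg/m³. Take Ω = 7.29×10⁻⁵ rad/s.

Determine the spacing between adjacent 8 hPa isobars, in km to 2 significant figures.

210 km

Coriolis parameter at 62°N:
f = 2Ω sin φ = 2 × 7.29×10⁻⁵ × sin 62° = 1.29×10⁻⁴ s⁻¹
Wind speed in SI: 60.3 knots = 31.0 m/s
Geostrophic balance rearranged: |∂P/∂n| = f ρ V_g
|∂P/∂n| = 1.29×10⁻⁴ × 0.964 × 31.0 = 3.85×10⁻³ Pa/m
Isobar spacing: Δn = ΔP/|∂P/∂n| = 800 Pa / 3.85×10⁻³ Pa/m = 207809 m ≈ 210 km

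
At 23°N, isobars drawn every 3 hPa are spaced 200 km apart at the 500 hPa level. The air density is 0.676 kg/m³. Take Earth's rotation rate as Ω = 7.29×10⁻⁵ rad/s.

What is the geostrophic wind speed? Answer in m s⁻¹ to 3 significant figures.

39.0 m s⁻¹

Coriolis parameter at 23°N:
f = 2Ω sin φ = 2 × 7.29×10⁻⁵ × sin 23° = 5.70×10⁻⁵ s⁻¹
Pressure gradient: |∂P/∂n| = 300 Pa / 200000 m = 1.50×10⁻³ Pa/m
Geostrophic balance (pressure-gradient force = Coriolis force):
V_g = (1/(fρ)) |∂P/∂n| = 1.50×10⁻³ / (5.70×10⁻⁵ × 0.676) = 39.0 m/s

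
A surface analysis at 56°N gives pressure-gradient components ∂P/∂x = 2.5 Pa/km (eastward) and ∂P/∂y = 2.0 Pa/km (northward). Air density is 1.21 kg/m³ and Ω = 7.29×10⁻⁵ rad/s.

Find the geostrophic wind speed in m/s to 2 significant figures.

Coriolis parameter at 56°N:
f = 2Ω sin φ = 2 × 7.29×10⁻⁵ × sin 56° = 1.21×10⁻⁴ s⁻¹
Component geostrophic relations (x east, y north):
u_g = −(1/(fρ)) ∂P/∂y,  v_g = (1/(fρ)) ∂P/∂x
u_g = −(2.0×10⁻³)/(1.21×10⁻⁴ × 1.21) = −13.7 m/s;  v_g = (2.5×10⁻³)/(1.21×10⁻⁴ × 1.21) = 17.1 m/s
|V_g| = √(u_g² + v_g²) = 21.9 m/s

22 m/s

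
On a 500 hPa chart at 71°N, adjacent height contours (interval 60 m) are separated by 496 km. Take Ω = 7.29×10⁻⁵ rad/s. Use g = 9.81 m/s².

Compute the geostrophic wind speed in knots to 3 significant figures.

16.7 knots

Coriolis parameter at 71°N:
f = 2Ω sin φ = 2 × 7.29×10⁻⁵ × sin 71° = 1.38×10⁻⁴ s⁻¹
Height gradient: |∂Z/∂n| = 60 m / 496000 m = 1.21×10⁻⁴
On a pressure surface, geostrophic balance gives V_g = (g/f)|∂Z/∂n|:
V_g = 9.81 × 1.21×10⁻⁴ / 1.38×10⁻⁴ = 8.61 m/s
Converting: 8.61 m/s × 1.944 = 16.7 knots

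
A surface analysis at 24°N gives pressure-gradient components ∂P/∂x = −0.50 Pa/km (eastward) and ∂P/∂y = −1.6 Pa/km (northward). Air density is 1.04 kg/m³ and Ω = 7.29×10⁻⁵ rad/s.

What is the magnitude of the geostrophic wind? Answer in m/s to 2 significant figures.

Coriolis parameter at 24°N:
f = 2Ω sin φ = 2 × 7.29×10⁻⁵ × sin 24° = 5.93×10⁻⁵ s⁻¹
Component geostrophic relations (x east, y north):
u_g = −(1/(fρ)) ∂P/∂y,  v_g = (1/(fρ)) ∂P/∂x
u_g = −(−1.6×10⁻³)/(5.93×10⁻⁵ × 1.04) = 25.9 m/s;  v_g = (−0.50×10⁻³)/(5.93×10⁻⁵ × 1.04) = −8.11 m/s
|V_g| = √(u_g² + v_g²) = 27.2 m/s

27 m/s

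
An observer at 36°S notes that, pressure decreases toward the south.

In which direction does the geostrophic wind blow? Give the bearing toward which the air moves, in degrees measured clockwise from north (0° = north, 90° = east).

The pressure-gradient force points toward the south (bearing 180°).
Geostrophic balance: in the Southern Hemisphere the Coriolis force deflects motion to the left, so the geostrophic wind blows 90° to the left of the pressure-gradient force (low pressure on the right).
Rotating 180° by 90° counterclockwise gives 090° — the wind blows toward the east.

090°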